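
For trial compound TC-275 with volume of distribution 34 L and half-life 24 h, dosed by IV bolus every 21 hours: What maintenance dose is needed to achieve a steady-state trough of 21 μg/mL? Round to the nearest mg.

595 mg

τ/t½ = 21/24 ≈ 0.875, so f = (1/2)^(21/24) ≈ 0.545254.
Cmin,ss = (D/Vd)·f/(1−f), so D = Cmin,ss·Vd·(1−f)/f.
D = 21 × 34 × (1−f)/f ≈ 21 × 34 × 0.83401 ≈ 595.48 mg.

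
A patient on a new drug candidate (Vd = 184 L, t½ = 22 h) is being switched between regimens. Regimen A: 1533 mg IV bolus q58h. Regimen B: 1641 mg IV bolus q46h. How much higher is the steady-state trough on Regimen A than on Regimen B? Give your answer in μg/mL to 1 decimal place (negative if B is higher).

Regimen A: f = (1/2)^(58/22) ≈ 0.1608; Cmin,ss = (1533/184)·f/(1−f) ≈ 1.596 μg/mL.
Regimen B: f = (1/2)^(46/22) ≈ 0.2347; Cmin,ss = (1641/184)·f/(1−f) ≈ 2.735 μg/mL.
Difference ≈ 1.596 − 2.735 ≈ -1.139 μg/mL.

-1.1 μg/mL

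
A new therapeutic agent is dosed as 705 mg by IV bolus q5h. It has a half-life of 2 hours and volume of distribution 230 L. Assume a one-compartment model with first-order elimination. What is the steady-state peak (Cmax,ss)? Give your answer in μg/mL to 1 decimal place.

k = ln2/t½ = ln2/2 ≈ 0.346574 h⁻¹; fraction remaining f = e^(−kτ) = e^(−0.346574×5) ≈ 0.1768.
Accumulation ratio R = 1/(1 − f) ≈ 1/0.8232 ≈ 1.2148.
Each bolus raises the concentration by D/Vd = 705/230 ≈ 3.065 μg/mL.
Steady-state peak Cmax,ss = C₀·R ≈ 3.065 × 1.2148 ≈ 3.723 μg/mL.

3.7 μg/mL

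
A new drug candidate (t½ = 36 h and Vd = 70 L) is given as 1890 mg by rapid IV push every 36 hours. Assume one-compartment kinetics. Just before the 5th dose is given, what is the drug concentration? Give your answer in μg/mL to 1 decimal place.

25.3 μg/mL

f = (1/2)^(τ/t½) = (1/2)^(36/36) ≈ 0.5000.
C₀ = D/Vd = 1890/70 ≈ 27.000 μg/mL.
Before the 5th dose, 4 doses have been given. Superposition: Cmin = C₀·(f + f² + … + f^4).
≈ 27.000 × (0.5000 + 0.2500 + 0.1250 + 0.0625) ≈ 27.000 × 0.9375 ≈ 25.312 μg/mL.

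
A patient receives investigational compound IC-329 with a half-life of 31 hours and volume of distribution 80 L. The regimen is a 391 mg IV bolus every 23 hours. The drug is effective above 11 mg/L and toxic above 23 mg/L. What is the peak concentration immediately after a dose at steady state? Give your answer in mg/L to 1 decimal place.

k = ln2/t½ = ln2/31 ≈ 0.022360 h⁻¹; fraction remaining f = e^(−kτ) = e^(−0.022360×23) ≈ 0.5979.
At steady state, accumulation factor R = 1/(1 − e^(−kτ)) ≈ 2.4869.
Each bolus raises the concentration by D/Vd = 391/80 ≈ 4.888 mg/L.
Steady-state peak Cmax,ss = C₀·R ≈ 4.888 × 2.4869 ≈ 12.156 mg/L.
Peak 12.2 mg/L vs MTC 23 mg/L: below toxic threshold.

12.2 mg/L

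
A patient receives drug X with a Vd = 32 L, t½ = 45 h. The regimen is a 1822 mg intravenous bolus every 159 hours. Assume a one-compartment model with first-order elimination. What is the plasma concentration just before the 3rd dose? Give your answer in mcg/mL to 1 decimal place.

5.3 mcg/mL

f = (1/2)^(τ/t½) = (1/2)^(159/45) ≈ 0.0864.
C₀ = D/Vd = 1822/32 ≈ 56.938 mcg/mL.
Before the 3rd dose, 2 doses have been given. Superposition: Cmin = C₀·(f + f²).
≈ 56.938 × (0.0864 + 0.0075) ≈ 56.938 × 0.0939 ≈ 5.346 mcg/mL.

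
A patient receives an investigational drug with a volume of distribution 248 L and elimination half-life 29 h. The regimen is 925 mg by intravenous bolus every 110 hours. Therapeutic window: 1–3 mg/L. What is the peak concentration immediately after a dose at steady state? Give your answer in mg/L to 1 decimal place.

4.0 mg/L

τ/t½ = 110/29 ≈ 3.7931, so fraction remaining f = (1/2)^(110/29) ≈ 0.0721.
Accumulation ratio R = 1/(1 − f) ≈ 1/0.9279 ≈ 1.0777.
Each bolus raises the concentration by D/Vd = 925/248 ≈ 3.730 mg/L.
Steady-state peak Cmax,ss = C₀·R ≈ 3.730 × 1.0777 ≈ 4.020 mg/L.
Peak 4.0 mg/L vs MTC 3 mg/L: exceeds toxic threshold.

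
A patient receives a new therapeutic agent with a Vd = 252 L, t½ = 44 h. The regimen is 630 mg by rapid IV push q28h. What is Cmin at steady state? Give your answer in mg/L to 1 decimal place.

k = ln2/t½ = ln2/44 ≈ 0.015753 h⁻¹; fraction remaining f = e^(−kτ) = e^(−0.015753×28) ≈ 0.6433.
Single-dose peak C₀ = D/Vd = 630/252 ≈ 2.500 mg/L.
Steady-state trough Cmin,ss = C₀·f/(1−f) ≈ 2.500 × 0.6433/0.3567 ≈ 4.509 mg/L.

4.5 mg/L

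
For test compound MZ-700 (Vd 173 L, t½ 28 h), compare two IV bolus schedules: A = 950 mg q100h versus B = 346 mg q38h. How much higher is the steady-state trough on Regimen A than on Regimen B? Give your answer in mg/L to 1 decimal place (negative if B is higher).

Regimen A: f = (1/2)^(100/28) ≈ 0.0841; Cmin,ss = (950/173)·f/(1−f) ≈ 0.504 mg/L.
Regimen B: f = (1/2)^(38/28) ≈ 0.3904; Cmin,ss = (346/173)·f/(1−f) ≈ 1.281 mg/L.
Difference ≈ 0.504 − 1.281 ≈ -0.777 mg/L.

-0.8 mg/L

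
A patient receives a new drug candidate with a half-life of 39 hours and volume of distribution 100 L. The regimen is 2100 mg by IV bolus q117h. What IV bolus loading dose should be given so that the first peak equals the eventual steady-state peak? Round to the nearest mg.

2400 mg

f = (1/2)^(117/39) ≈ 0.125000; accumulation ratio R = 1/(1−f) ≈ 1.14286.
Loading dose to hit Cmax,ss on first dose: D_load = D_maint·R ≈ 2100 × 1.14286 ≈ 2400.01 mg.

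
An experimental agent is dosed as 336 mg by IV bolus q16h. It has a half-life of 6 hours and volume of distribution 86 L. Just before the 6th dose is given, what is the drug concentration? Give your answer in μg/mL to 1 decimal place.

f = (1/2)^(τ/t½) = (1/2)^(16/6) ≈ 0.1575.
C₀ = D/Vd = 336/86 ≈ 3.907 μg/mL.
Before the 6th dose, 5 doses have been given. Superposition: Cmin = C₀·(f + f² + … + f^5).
≈ 3.907 × (0.1575 + 0.0248 + 0.0039 + 0.0006 + 0.0001) ≈ 3.907 × 0.1869 ≈ 0.730 μg/mL.

0.7 μg/mL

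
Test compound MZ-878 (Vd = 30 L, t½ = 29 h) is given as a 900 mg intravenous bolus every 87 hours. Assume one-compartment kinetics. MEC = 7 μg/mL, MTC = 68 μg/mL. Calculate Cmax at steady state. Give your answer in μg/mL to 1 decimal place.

34.3 μg/mL

The dosing interval is 3 half-lives, so f = 2^(−3) = 0.125.
At steady state, R = 1/(1 − 0.125) = 8/7.
Single-dose peak C₀ = D/Vd = 900/30 = 30 μg/mL.
Steady-state peak Cmax,ss = C₀·R = 30 × 8/7 ≈ 34.286 μg/mL.
Peak 34.3 μg/mL vs MTC 68 μg/mL: below toxic threshold.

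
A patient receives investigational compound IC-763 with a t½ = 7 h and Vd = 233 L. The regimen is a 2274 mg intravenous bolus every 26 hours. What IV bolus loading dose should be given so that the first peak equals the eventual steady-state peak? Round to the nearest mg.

2462 mg

f = (1/2)^(26/7) ≈ 0.076188; accumulation ratio R = 1/(1−f) ≈ 1.08247.
Loading dose to hit Cmax,ss on first dose: D_load = D_maint·R ≈ 2274 × 1.08247 ≈ 2461.54 mg.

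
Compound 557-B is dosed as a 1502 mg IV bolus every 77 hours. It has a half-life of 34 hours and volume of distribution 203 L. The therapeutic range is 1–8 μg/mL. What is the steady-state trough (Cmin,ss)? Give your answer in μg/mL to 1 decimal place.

k = ln2/t½ = ln2/34 ≈ 0.020387 h⁻¹; fraction remaining f = e^(−kτ) = e^(−0.020387×77) ≈ 0.2081.
Each bolus raises the concentration by D/Vd = 1502/203 ≈ 7.399 μg/mL.
Steady-state trough Cmin,ss = C₀·f/(1−f) ≈ 7.399 × 0.2081/0.7919 ≈ 1.944 μg/mL.
Trough 1.9 μg/mL vs MEC 1 μg/mL: adequate.

1.9 μg/mL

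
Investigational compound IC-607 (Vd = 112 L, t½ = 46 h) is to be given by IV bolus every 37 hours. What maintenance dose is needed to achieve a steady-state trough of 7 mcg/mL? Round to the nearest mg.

585 mg

τ/t½ = 37/46 ≈ 0.80435, so f = (1/2)^(37/46) ≈ 0.572621.
Cmin,ss = (D/Vd)·f/(1−f), so D = Cmin,ss·Vd·(1−f)/f.
D = 7 × 112 × (1−f)/f ≈ 7 × 112 × 0.74636 ≈ 585.15 mg.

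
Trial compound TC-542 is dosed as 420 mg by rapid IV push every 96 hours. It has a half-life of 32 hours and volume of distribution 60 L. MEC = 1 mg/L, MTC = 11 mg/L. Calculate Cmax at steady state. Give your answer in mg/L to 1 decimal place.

The dosing interval is 3 half-lives, so f = 2^(−3) = 0.125.
At steady state, R = 1/(1 − 0.125) = 8/7.
Single-dose peak C₀ = D/Vd = 420/60 = 7 mg/L.
Steady-state peak Cmax,ss = C₀·R = 7 × 8/7 ≈ 8.000 mg/L.
Peak 8.0 mg/L vs MTC 11 mg/L: below toxic threshold.

8.0 mg/L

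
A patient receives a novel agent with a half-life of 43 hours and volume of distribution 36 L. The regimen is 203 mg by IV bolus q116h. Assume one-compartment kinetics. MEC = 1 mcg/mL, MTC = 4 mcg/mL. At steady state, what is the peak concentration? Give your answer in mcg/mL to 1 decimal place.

k = ln2/t½ = ln2/43 ≈ 0.016120 h⁻¹; fraction remaining f = e^(−kτ) = e^(−0.016120×116) ≈ 0.1541.
At steady state, accumulation factor R = 1/(1 − e^(−kτ)) ≈ 1.1822.
Single-dose peak C₀ = D/Vd = 203/36 ≈ 5.639 mcg/mL.
Steady-state peak Cmax,ss = C₀·R ≈ 5.639 × 1.1822 ≈ 6.666 mcg/mL.
Peak 6.7 mcg/mL vs MTC 4 mcg/mL: exceeds toxic threshold.

6.7 mcg/mL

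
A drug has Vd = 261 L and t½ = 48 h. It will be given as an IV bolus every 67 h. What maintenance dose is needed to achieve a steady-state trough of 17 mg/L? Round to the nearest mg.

τ/t½ = 67/48 ≈ 1.3958, so f = (1/2)^(67/48) ≈ 0.380025.
Cmin,ss = (D/Vd)·f/(1−f), so D = Cmin,ss·Vd·(1−f)/f.
D = 17 × 261 × (1−f)/f ≈ 17 × 261 × 1.63141 ≈ 7238.57 mg.

7239 mg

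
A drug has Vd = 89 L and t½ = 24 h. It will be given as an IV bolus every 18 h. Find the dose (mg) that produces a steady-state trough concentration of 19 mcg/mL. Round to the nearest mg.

τ/t½ = 18/24 ≈ 0.75, so f = (1/2)^(18/24) ≈ 0.594604.
Cmin,ss = (D/Vd)·f/(1−f), so D = Cmin,ss·Vd·(1−f)/f.
D = 19 × 89 × (1−f)/f ≈ 19 × 89 × 0.68179 ≈ 1152.91 mg.

1153 mg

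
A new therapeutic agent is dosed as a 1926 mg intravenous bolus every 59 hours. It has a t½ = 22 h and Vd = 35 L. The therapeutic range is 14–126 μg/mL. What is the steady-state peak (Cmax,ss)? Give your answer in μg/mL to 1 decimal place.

65.2 μg/mL

k = ln2/t½ = ln2/22 ≈ 0.031507 h⁻¹; fraction remaining f = e^(−kτ) = e^(−0.031507×59) ≈ 0.1558.
Accumulation ratio R = 1/(1 − f) ≈ 1/0.8442 ≈ 1.1846.
Single-dose peak C₀ = D/Vd = 1926/35 ≈ 55.029 μg/mL.
Steady-state peak Cmax,ss = C₀·R ≈ 55.029 × 1.1846 ≈ 65.187 μg/mL.
Peak 65.2 μg/mL vs MTC 126 μg/mL: below toxic threshold.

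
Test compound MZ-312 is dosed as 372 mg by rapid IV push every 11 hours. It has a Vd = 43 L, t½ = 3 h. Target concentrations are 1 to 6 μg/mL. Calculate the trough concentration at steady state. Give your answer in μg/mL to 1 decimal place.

0.7 μg/mL

k = ln2/t½ = ln2/3 ≈ 0.231049 h⁻¹; fraction remaining f = e^(−kτ) = e^(−0.231049×11) ≈ 0.0787.
Single-dose peak C₀ = D/Vd = 372/43 ≈ 8.651 μg/mL.
Steady-state trough Cmin,ss = C₀·f/(1−f) ≈ 8.651 × 0.0787/0.9213 ≈ 0.739 μg/mL.
Trough 0.7 μg/mL vs MEC 1 μg/mL: subtherapeutic.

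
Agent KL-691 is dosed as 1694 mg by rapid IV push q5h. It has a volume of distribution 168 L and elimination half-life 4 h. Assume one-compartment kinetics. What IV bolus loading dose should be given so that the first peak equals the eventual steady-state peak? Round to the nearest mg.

f = (1/2)^(5/4) ≈ 0.420448; accumulation ratio R = 1/(1−f) ≈ 1.72547.
Loading dose to hit Cmax,ss on first dose: D_load = D_maint·R ≈ 1694 × 1.72547 ≈ 2922.95 mg.

2923 mg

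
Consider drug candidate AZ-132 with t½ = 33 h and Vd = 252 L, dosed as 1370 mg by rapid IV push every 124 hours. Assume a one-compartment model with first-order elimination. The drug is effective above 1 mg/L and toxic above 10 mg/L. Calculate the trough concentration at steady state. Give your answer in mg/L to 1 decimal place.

0.4 mg/L

k = ln2/t½ = ln2/33 ≈ 0.021004 h⁻¹; fraction remaining f = e^(−kτ) = e^(−0.021004×124) ≈ 0.0739.
Accumulation ratio R = 1/(1 − f) ≈ 1/0.9261 ≈ 1.0798.
Single-dose peak C₀ = D/Vd = 1370/252 ≈ 5.437 mg/L.
Steady-state peak Cmax,ss = C₀·R ≈ 5.437 × 1.0798 ≈ 5.871 mg/L.
Steady-state trough Cmin,ss = Cmax,ss·f ≈ 5.871 × 0.0739 ≈ 0.434 mg/L.
Trough 0.4 mg/L vs MEC 1 mg/L: subtherapeutic.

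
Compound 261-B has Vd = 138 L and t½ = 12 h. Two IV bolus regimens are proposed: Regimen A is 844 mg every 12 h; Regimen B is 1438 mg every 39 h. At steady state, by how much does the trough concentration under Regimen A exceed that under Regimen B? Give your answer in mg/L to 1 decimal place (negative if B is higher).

Regimen A: f = (1/2)^(12/12) ≈ 0.5000; Cmin,ss = (844/138)·f/(1−f) ≈ 6.116 mg/L.
Regimen B: f = (1/2)^(39/12) ≈ 0.1051; Cmin,ss = (1438/138)·f/(1−f) ≈ 1.224 mg/L.
Difference ≈ 6.116 − 1.224 ≈ 4.892 mg/L.

4.9 mg/L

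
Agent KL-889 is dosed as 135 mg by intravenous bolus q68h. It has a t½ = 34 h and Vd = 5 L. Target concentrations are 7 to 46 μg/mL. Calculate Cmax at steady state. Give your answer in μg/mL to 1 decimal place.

The dosing interval is 2 half-lives, so f = 2^(−2) = 0.25.
Accumulation ratio R = 1/(1 − f) = 1/0.75 = 4/3.
Single-dose peak C₀ = D/Vd = 135/5 = 27 μg/mL.
Steady-state peak Cmax,ss = C₀·R = 27 × 4/3 ≈ 36.000 μg/mL.
Peak 36.0 μg/mL vs MTC 46 μg/mL: below toxic threshold.

36.0 μg/mL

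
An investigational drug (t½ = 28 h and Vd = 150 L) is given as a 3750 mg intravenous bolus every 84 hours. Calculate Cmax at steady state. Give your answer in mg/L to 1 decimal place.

28.6 mg/L

τ = 84 h = 3 half-lives, so f = (1/2)^3 = 0.125.
Accumulation ratio R = 1/(1 − f) = 1/0.875 = 8/7.
Single-dose peak C₀ = D/Vd = 3750/150 = 25 mg/L.
Steady-state peak Cmax,ss = C₀·R = 25 × 8/7 ≈ 28.571 mg/L.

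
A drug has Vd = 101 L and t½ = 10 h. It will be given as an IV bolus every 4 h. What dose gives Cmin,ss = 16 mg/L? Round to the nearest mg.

516 mg

τ/t½ = 4/10 ≈ 0.4, so f = (1/2)^(4/10) ≈ 0.757858.
Cmin,ss = (D/Vd)·f/(1−f), so D = Cmin,ss·Vd·(1−f)/f.
D = 16 × 101 × (1−f)/f ≈ 16 × 101 × 0.31951 ≈ 516.33 mg.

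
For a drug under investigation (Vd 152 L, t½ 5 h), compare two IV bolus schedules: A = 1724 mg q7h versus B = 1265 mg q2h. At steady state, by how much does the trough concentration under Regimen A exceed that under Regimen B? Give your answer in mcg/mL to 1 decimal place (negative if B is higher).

Regimen A: f = (1/2)^(7/5) ≈ 0.3789; Cmin,ss = (1724/152)·f/(1−f) ≈ 6.919 mcg/mL.
Regimen B: f = (1/2)^(2/5) ≈ 0.7579; Cmin,ss = (1265/152)·f/(1−f) ≈ 26.053 mcg/mL.
Difference ≈ 6.919 − 26.053 ≈ -19.134 mcg/mL.

-19.1 mcg/mL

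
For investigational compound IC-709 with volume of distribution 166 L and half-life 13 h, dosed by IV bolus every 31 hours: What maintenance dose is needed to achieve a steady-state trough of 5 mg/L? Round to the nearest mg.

τ/t½ = 31/13 ≈ 2.3846, so f = (1/2)^(31/13) ≈ 0.191496.
Cmin,ss = (D/Vd)·f/(1−f), so D = Cmin,ss·Vd·(1−f)/f.
D = 5 × 166 × (1−f)/f ≈ 5 × 166 × 4.22204 ≈ 3504.29 mg.

3504 mg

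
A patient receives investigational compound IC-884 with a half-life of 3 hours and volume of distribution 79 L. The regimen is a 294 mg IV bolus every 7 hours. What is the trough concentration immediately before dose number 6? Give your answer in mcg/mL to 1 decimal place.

0.9 mcg/mL

f = (1/2)^(τ/t½) = (1/2)^(7/3) ≈ 0.1984.
C₀ = D/Vd = 294/79 ≈ 3.722 mcg/mL.
Before the 6th dose, 5 doses have been given. Superposition: Cmin = C₀·(f + f² + … + f^5).
≈ 3.722 × (0.1984 + 0.0394 + 0.0078 + 0.0015 + 0.0003) ≈ 3.722 × 0.2474 ≈ 0.921 mcg/mL.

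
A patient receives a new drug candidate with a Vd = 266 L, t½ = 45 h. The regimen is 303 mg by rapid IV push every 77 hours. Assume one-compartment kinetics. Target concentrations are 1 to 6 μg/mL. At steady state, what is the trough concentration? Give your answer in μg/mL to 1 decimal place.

k = ln2/t½ = ln2/45 ≈ 0.015403 h⁻¹; fraction remaining f = e^(−kτ) = e^(−0.015403×77) ≈ 0.3054.
At steady state, accumulation factor R = 1/(1 − e^(−kτ)) ≈ 1.4397.
Single-dose peak C₀ = D/Vd = 303/266 ≈ 1.139 μg/mL.
Cmax,ss = C₀/(1 − f) ≈ 1.139/0.6946 ≈ 1.640 μg/mL.
Steady-state trough Cmin,ss = Cmax,ss·f ≈ 1.640 × 0.3054 ≈ 0.501 μg/mL.
Trough 0.5 μg/mL vs MEC 1 μg/mL: subtherapeutic.

0.5 μg/mL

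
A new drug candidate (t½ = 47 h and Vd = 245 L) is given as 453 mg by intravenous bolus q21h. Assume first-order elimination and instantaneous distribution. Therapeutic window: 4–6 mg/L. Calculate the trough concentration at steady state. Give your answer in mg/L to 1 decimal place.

τ/t½ = 21/47 ≈ 0.44681, so fraction remaining f = (1/2)^(21/47) ≈ 0.7337.
At steady state, accumulation factor R = 1/(1 − e^(−kτ)) ≈ 3.7552.
Each bolus raises the concentration by D/Vd = 453/245 ≈ 1.849 mg/L.
Steady-state peak Cmax,ss = C₀·R ≈ 1.849 × 3.7552 ≈ 6.943 mg/L.
Steady-state trough Cmin,ss = Cmax,ss·f ≈ 6.943 × 0.7337 ≈ 5.094 mg/L.
Trough 5.1 mg/L vs MEC 4 mg/L: adequate.

5.1 mg/L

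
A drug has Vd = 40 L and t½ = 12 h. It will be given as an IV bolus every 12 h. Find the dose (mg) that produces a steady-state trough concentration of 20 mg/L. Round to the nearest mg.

τ/t½ = 12/12 ≈ 1, so f = (1/2)^(12/12) ≈ 0.500000.
Cmin,ss = (D/Vd)·f/(1−f), so D = Cmin,ss·Vd·(1−f)/f.
D = 20 × 40 × (1−f)/f ≈ 20 × 40 × 1.00000 ≈ 800.00 mg.

800 mg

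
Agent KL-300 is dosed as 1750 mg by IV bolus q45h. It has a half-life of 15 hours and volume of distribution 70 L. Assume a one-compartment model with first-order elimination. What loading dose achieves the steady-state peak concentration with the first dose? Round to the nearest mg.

2000 mg

f = (1/2)^(45/15) ≈ 0.125000; accumulation ratio R = 1/(1−f) ≈ 1.14286.
Loading dose to hit Cmax,ss on first dose: D_load = D_maint·R ≈ 1750 × 1.14286 ≈ 2000.00 mg.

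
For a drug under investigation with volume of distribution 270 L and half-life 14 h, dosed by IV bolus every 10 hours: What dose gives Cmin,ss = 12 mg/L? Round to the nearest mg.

2076 mg

τ/t½ = 10/14 ≈ 0.71429, so f = (1/2)^(10/14) ≈ 0.609507.
Cmin,ss = (D/Vd)·f/(1−f), so D = Cmin,ss·Vd·(1−f)/f.
D = 12 × 270 × (1−f)/f ≈ 12 × 270 × 0.64067 ≈ 2075.77 mg.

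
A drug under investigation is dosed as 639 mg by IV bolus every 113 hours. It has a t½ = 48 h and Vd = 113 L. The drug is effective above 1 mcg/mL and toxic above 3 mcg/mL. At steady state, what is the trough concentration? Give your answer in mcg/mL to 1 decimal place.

k = ln2/t½ = ln2/48 ≈ 0.014441 h⁻¹; fraction remaining f = e^(−kτ) = e^(−0.014441×113) ≈ 0.1956.
At steady state, accumulation factor R = 1/(1 − e^(−kτ)) ≈ 1.2432.
Each bolus raises the concentration by D/Vd = 639/113 ≈ 5.655 mcg/mL.
Steady-state peak Cmax,ss = C₀·R ≈ 5.655 × 1.2432 ≈ 7.030 mcg/mL.
One interval later, Cmin,ss = Cmax,ss·e^(−kτ) ≈ 7.030 × 0.1956 ≈ 1.375 mcg/mL.
Trough 1.4 mcg/mL vs MEC 1 mcg/mL: adequate.

1.4 mcg/mL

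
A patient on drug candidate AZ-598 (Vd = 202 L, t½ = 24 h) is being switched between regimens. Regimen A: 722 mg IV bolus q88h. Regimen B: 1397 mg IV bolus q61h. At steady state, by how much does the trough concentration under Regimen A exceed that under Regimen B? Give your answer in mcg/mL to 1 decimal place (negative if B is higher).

Regimen A: f = (1/2)^(88/24) ≈ 0.0787; Cmin,ss = (722/202)·f/(1−f) ≈ 0.305 mcg/mL.
Regimen B: f = (1/2)^(61/24) ≈ 0.1717; Cmin,ss = (1397/202)·f/(1−f) ≈ 1.434 mcg/mL.
Difference ≈ 0.305 − 1.434 ≈ -1.129 mcg/mL.

-1.1 mcg/mL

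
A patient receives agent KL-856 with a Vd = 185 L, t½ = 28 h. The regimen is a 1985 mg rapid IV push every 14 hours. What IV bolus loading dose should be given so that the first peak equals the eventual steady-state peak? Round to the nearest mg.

f = (1/2)^(14/28) ≈ 0.707107; accumulation ratio R = 1/(1−f) ≈ 3.41422.
Loading dose to hit Cmax,ss on first dose: D_load = D_maint·R ≈ 1985 × 3.41422 ≈ 6777.23 mg.

6777 mg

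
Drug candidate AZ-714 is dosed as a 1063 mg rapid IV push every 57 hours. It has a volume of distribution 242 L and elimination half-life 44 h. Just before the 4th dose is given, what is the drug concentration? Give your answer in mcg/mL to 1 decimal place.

f = (1/2)^(τ/t½) = (1/2)^(57/44) ≈ 0.4074.
C₀ = D/Vd = 1063/242 ≈ 4.393 mcg/mL.
Before the 4th dose, 3 doses have been given. Superposition: Cmin = C₀·(f + f² + … + f^3).
≈ 4.393 × (0.4074 + 0.1660 + 0.0676) ≈ 4.393 × 0.6410 ≈ 2.816 mcg/mL.

2.8 mcg/mL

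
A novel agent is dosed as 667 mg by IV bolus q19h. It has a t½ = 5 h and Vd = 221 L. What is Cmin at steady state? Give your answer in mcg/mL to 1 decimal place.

Over one 19-h interval, 19/5 ≈ 3.8 half-lives elapse, leaving f ≈ 0.0718 of each dose.
At steady state, accumulation factor R = 1/(1 − e^(−kτ)) ≈ 1.0774.
Single-dose peak C₀ = D/Vd = 667/221 ≈ 3.018 mcg/mL.
Steady-state peak Cmax,ss = C₀·R ≈ 3.018 × 1.0774 ≈ 3.252 mcg/mL.
Steady-state trough Cmin,ss = Cmax,ss·f ≈ 3.252 × 0.0718 ≈ 0.233 mcg/mL.

0.2 mcg/mL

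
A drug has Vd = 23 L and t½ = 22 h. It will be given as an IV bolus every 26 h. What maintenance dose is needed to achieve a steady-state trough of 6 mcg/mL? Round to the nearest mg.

τ/t½ = 26/22 ≈ 1.1818, so f = (1/2)^(26/22) ≈ 0.440796.
Cmin,ss = (D/Vd)·f/(1−f), so D = Cmin,ss·Vd·(1−f)/f.
D = 6 × 23 × (1−f)/f ≈ 6 × 23 × 1.26862 ≈ 175.07 mg.

175 mg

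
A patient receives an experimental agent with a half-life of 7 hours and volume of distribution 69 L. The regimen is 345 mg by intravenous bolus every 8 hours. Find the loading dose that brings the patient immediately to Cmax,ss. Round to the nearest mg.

631 mg

f = (1/2)^(8/7) ≈ 0.452862; accumulation ratio R = 1/(1−f) ≈ 1.82769.
Loading dose to hit Cmax,ss on first dose: D_load = D_maint·R ≈ 345 × 1.82769 ≈ 630.55 mg.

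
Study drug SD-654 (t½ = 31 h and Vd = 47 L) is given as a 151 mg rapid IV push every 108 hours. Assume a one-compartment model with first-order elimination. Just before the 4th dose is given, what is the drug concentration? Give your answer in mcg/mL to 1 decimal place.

f = (1/2)^(τ/t½) = (1/2)^(108/31) ≈ 0.0894.
C₀ = D/Vd = 151/47 ≈ 3.213 mcg/mL.
Before the 4th dose, 3 doses have been given. Superposition: Cmin = C₀·(f + f² + … + f^3).
≈ 3.213 × (0.0894 + 0.0080 + 0.0007) ≈ 3.213 × 0.0981 ≈ 0.315 mcg/mL.

0.3 mcg/mL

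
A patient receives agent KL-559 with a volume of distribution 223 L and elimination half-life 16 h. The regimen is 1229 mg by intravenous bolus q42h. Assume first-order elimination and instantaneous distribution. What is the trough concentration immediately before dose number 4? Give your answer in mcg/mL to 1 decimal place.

f = (1/2)^(τ/t½) = (1/2)^(42/16) ≈ 0.1621.
C₀ = D/Vd = 1229/223 ≈ 5.511 mcg/mL.
Before the 4th dose, 3 doses have been given. Superposition: Cmin = C₀·(f + f² + … + f^3).
≈ 5.511 × (0.1621 + 0.0263 + 0.0043) ≈ 5.511 × 0.1927 ≈ 1.062 mcg/mL.

1.1 mcg/mL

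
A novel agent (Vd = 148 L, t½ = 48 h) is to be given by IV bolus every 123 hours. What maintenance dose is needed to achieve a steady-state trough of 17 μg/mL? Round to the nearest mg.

12347 mg

τ/t½ = 123/48 ≈ 2.5625, so f = (1/2)^(123/48) ≈ 0.169282.
Cmin,ss = (D/Vd)·f/(1−f), so D = Cmin,ss·Vd·(1−f)/f.
D = 17 × 148 × (1−f)/f ≈ 17 × 148 × 4.90730 ≈ 12346.77 mg.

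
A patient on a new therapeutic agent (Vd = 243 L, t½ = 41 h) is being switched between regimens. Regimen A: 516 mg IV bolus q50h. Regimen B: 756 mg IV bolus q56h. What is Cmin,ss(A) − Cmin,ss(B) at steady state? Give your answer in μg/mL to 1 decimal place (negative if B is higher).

Regimen A: f = (1/2)^(50/41) ≈ 0.4294; Cmin,ss = (516/243)·f/(1−f) ≈ 1.598 μg/mL.
Regimen B: f = (1/2)^(56/41) ≈ 0.3880; Cmin,ss = (756/243)·f/(1−f) ≈ 1.972 μg/mL.
Difference ≈ 1.598 − 1.972 ≈ -0.374 μg/mL.

-0.4 μg/mL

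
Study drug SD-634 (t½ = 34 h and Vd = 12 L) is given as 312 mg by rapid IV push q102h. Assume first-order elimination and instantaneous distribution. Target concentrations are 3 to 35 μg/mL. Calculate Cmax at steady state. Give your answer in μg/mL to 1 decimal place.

τ = 102 h = 3 half-lives, so f = (1/2)^3 = 0.125.
At steady state, R = 1/(1 − 0.125) = 8/7.
Single-dose peak C₀ = D/Vd = 312/12 = 26 μg/mL.
Steady-state peak Cmax,ss = C₀·R = 26 × 8/7 ≈ 29.714 μg/mL.
Peak 29.7 μg/mL vs MTC 35 μg/mL: below toxic threshold.

29.7 μg/mL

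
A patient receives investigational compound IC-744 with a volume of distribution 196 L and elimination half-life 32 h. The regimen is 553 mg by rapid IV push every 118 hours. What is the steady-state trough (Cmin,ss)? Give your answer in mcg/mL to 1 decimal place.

0.2 mcg/mL

Over one 118-h interval, 118/32 ≈ 3.6875 half-lives elapse, leaving f ≈ 0.0776 of each dose.
Each bolus raises the concentration by D/Vd = 553/196 ≈ 2.821 mcg/mL.
Steady-state trough Cmin,ss = C₀·f/(1−f) ≈ 2.821 × 0.0776/0.9224 ≈ 0.237 mcg/mL.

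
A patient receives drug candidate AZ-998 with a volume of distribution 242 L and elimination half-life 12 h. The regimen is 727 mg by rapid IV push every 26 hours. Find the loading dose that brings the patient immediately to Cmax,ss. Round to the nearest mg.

f = (1/2)^(26/12) ≈ 0.222725; accumulation ratio R = 1/(1−f) ≈ 1.28655.
Loading dose to hit Cmax,ss on first dose: D_load = D_maint·R ≈ 727 × 1.28655 ≈ 935.32 mg.

935 mg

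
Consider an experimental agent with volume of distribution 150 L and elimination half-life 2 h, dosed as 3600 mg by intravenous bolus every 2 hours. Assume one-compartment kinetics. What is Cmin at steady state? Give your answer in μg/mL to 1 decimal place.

24.0 μg/mL

τ = 2 h = 1 half-life, so f = (1/2)^1 = 0.5.
At steady state, R = 1/(1 − 0.5) = 2/1.
Single-dose peak C₀ = D/Vd = 3600/150 = 24 μg/mL.
Steady-state peak Cmax,ss = C₀·R = 24 × 2/1 ≈ 48.000 μg/mL.
Steady-state trough Cmin,ss = Cmax,ss·f ≈ 48.000 × 0.5 ≈ 24.000 μg/mL.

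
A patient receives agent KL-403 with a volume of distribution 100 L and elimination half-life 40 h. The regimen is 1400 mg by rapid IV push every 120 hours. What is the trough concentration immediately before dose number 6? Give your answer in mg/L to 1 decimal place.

f = (1/2)^(τ/t½) = (1/2)^(120/40) ≈ 0.1250.
C₀ = D/Vd = 1400/100 ≈ 14.000 mg/L.
Before the 6th dose, 5 doses have been given. Superposition: Cmin = C₀·(f + f² + … + f^5).
≈ 14.000 × (0.1250 + 0.0156 + 0.0020 + 0.0002 + 0.0000) ≈ 14.000 × 0.1428 ≈ 1.999 mg/L.

2.0 mg/L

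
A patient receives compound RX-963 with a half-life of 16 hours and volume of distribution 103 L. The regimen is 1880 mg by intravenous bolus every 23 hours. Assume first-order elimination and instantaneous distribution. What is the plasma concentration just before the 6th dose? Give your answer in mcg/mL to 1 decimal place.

10.6 mcg/mL

f = (1/2)^(τ/t½) = (1/2)^(23/16) ≈ 0.3692.
C₀ = D/Vd = 1880/103 ≈ 18.252 mcg/mL.
Before the 6th dose, 5 doses have been given. Superposition: Cmin = C₀·(f + f² + … + f^5).
≈ 18.252 × (0.3692 + 0.1363 + 0.0503 + 0.0186 + 0.0069) ≈ 18.252 × 0.5813 ≈ 10.610 mcg/mL.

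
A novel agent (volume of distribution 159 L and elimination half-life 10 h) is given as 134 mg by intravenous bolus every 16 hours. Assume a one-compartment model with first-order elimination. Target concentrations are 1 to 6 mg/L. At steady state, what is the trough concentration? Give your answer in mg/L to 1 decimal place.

0.4 mg/L

k = ln2/t½ = ln2/10 ≈ 0.069315 h⁻¹; fraction remaining f = e^(−kτ) = e^(−0.069315×16) ≈ 0.3299.
Single-dose peak C₀ = D/Vd = 134/159 ≈ 0.843 mg/L.
Steady-state trough Cmin,ss = C₀·f/(1−f) ≈ 0.843 × 0.3299/0.6701 ≈ 0.415 mg/L.
Trough 0.4 mg/L vs MEC 1 mg/L: subtherapeutic.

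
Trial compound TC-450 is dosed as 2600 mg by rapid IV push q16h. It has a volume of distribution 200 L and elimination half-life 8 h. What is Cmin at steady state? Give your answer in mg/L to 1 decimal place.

4.3 mg/L

τ = 16 h = 2 half-lives, so f = (1/2)^2 = 0.25.
Accumulation ratio R = 1/(1 − f) = 1/0.75 = 4/3.
Single-dose peak C₀ = D/Vd = 2600/200 = 13 mg/L.
Steady-state peak Cmax,ss = C₀·R = 13 × 4/3 ≈ 17.333 mg/L.
Steady-state trough Cmin,ss = Cmax,ss·f ≈ 17.333 × 0.25 ≈ 4.333 mg/L.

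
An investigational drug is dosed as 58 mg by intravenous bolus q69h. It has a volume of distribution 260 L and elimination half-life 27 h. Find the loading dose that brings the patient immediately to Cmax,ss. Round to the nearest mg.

70 mg

f = (1/2)^(69/27) ≈ 0.170099; accumulation ratio R = 1/(1−f) ≈ 1.20496.
Loading dose to hit Cmax,ss on first dose: D_load = D_maint·R ≈ 58 × 1.20496 ≈ 69.89 mg.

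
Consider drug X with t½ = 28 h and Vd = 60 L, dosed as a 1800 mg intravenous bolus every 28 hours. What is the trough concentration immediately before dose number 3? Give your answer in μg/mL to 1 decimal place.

22.5 μg/mL

f = (1/2)^(τ/t½) = (1/2)^(28/28) ≈ 0.5000.
C₀ = D/Vd = 1800/60 ≈ 30.000 μg/mL.
Before the 3rd dose, 2 doses have been given. Superposition: Cmin = C₀·(f + f²).
≈ 30.000 × (0.5000 + 0.2500) ≈ 30.000 × 0.7500 ≈ 22.500 μg/mL.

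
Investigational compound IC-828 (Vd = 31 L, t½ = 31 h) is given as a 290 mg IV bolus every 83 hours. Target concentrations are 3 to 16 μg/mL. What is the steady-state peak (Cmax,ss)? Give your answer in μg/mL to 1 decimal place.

k = ln2/t½ = ln2/31 ≈ 0.022360 h⁻¹; fraction remaining f = e^(−kτ) = e^(−0.022360×83) ≈ 0.1563.
At steady state, accumulation factor R = 1/(1 − e^(−kτ)) ≈ 1.1853.
Single-dose peak C₀ = D/Vd = 290/31 ≈ 9.355 μg/mL.
Steady-state peak Cmax,ss = C₀·R ≈ 9.355 × 1.1853 ≈ 11.088 μg/mL.
Peak 11.1 μg/mL vs MTC 16 μg/mL: below toxic threshold.

11.1 μg/mL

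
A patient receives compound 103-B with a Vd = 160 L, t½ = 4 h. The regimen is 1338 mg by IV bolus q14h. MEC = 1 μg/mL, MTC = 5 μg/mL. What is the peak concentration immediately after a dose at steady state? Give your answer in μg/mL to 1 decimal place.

k = ln2/t½ = ln2/4 ≈ 0.173287 h⁻¹; fraction remaining f = e^(−kτ) = e^(−0.173287×14) ≈ 0.0884.
Accumulation ratio R = 1/(1 − f) ≈ 1/0.9116 ≈ 1.0970.
Each bolus raises the concentration by D/Vd = 1338/160 ≈ 8.363 μg/mL.
Steady-state peak Cmax,ss = C₀·R ≈ 8.363 × 1.0970 ≈ 9.174 μg/mL.
Peak 9.2 μg/mL vs MTC 5 μg/mL: exceeds toxic threshold.

9.2 μg/mL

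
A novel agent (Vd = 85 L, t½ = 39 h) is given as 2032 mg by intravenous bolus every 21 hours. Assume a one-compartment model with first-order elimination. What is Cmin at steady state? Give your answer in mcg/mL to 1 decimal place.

k = ln2/t½ = ln2/39 ≈ 0.017773 h⁻¹; fraction remaining f = e^(−kτ) = e^(−0.017773×21) ≈ 0.6885.
Single-dose peak C₀ = D/Vd = 2032/85 ≈ 23.906 mcg/mL.
Steady-state trough Cmin,ss = C₀·f/(1−f) ≈ 23.906 × 0.6885/0.3115 ≈ 52.839 mcg/mL.

52.8 mcg/mL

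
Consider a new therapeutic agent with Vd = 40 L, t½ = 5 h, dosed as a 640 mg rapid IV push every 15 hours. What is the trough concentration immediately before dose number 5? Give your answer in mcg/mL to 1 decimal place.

f = (1/2)^(τ/t½) = (1/2)^(15/5) ≈ 0.1250.
C₀ = D/Vd = 640/40 ≈ 16.000 mcg/mL.
Before the 5th dose, 4 doses have been given. Superposition: Cmin = C₀·(f + f² + … + f^4).
≈ 16.000 × (0.1250 + 0.0156 + 0.0020 + 0.0002) ≈ 16.000 × 0.1428 ≈ 2.285 mcg/mL.

2.3 mcg/mL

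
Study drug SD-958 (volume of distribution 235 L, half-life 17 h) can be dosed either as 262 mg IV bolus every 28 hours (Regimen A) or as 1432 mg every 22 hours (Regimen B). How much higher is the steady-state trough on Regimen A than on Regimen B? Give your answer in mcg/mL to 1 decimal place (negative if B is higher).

-3.7 mcg/mL

Regimen A: f = (1/2)^(28/17) ≈ 0.3193; Cmin,ss = (262/235)·f/(1−f) ≈ 0.523 mcg/mL.
Regimen B: f = (1/2)^(22/17) ≈ 0.4078; Cmin,ss = (1432/235)·f/(1−f) ≈ 4.196 mcg/mL.
Difference ≈ 0.523 − 4.196 ≈ -3.673 mcg/mL.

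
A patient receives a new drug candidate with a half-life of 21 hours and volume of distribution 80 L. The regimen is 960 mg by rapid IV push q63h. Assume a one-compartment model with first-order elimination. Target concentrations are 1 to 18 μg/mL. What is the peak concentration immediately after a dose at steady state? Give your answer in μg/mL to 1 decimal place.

The dosing interval is 3 half-lives, so f = 2^(−3) = 0.125.
Accumulation ratio R = 1/(1 − f) = 1/0.875 = 8/7.
Single-dose peak C₀ = D/Vd = 960/80 = 12 μg/mL.
Steady-state peak Cmax,ss = C₀·R = 12 × 8/7 ≈ 13.714 μg/mL.
Peak 13.7 μg/mL vs MTC 18 μg/mL: below toxic threshold.

13.7 μg/mL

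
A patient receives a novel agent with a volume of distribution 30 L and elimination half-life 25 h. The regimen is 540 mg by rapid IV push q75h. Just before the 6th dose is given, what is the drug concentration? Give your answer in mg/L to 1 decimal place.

f = (1/2)^(τ/t½) = (1/2)^(75/25) ≈ 0.1250.
C₀ = D/Vd = 540/30 ≈ 18.000 mg/L.
Before the 6th dose, 5 doses have been given. Superposition: Cmin = C₀·(f + f² + … + f^5).
≈ 18.000 × (0.1250 + 0.0156 + 0.0020 + 0.0002 + 0.0000) ≈ 18.000 × 0.1428 ≈ 2.570 mg/L.

2.6 mg/L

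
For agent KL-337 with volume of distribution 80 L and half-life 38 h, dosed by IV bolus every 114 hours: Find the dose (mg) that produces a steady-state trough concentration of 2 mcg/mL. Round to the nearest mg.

τ/t½ = 114/38 ≈ 3, so f = (1/2)^(114/38) ≈ 0.125000.
Cmin,ss = (D/Vd)·f/(1−f), so D = Cmin,ss·Vd·(1−f)/f.
D = 2 × 80 × (1−f)/f ≈ 2 × 80 × 7.00000 ≈ 1120.00 mg.

1120 mg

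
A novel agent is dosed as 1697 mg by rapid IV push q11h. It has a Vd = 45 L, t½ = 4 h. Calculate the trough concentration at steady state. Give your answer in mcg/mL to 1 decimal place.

6.6 mcg/mL

k = ln2/t½ = ln2/4 ≈ 0.173287 h⁻¹; fraction remaining f = e^(−kτ) = e^(−0.173287×11) ≈ 0.1487.
Accumulation ratio R = 1/(1 − f) ≈ 1/0.8513 ≈ 1.1747.
Single-dose peak C₀ = D/Vd = 1697/45 ≈ 37.711 mcg/mL.
Steady-state peak Cmax,ss = C₀·R ≈ 37.711 × 1.1747 ≈ 44.299 mcg/mL.
One interval later, Cmin,ss = Cmax,ss·e^(−kτ) ≈ 44.299 × 0.1487 ≈ 6.587 mcg/mL.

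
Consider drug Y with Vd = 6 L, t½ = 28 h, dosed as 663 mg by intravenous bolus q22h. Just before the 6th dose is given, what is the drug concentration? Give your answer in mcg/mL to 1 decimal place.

142.6 mcg/mL

f = (1/2)^(τ/t½) = (1/2)^(22/28) ≈ 0.5801.
C₀ = D/Vd = 663/6 ≈ 110.500 mcg/mL.
Before the 6th dose, 5 doses have been given. Superposition: Cmin = C₀·(f + f² + … + f^5).
≈ 110.500 × (0.5801 + 0.3365 + 0.1952 + 0.1132 + 0.0657) ≈ 110.500 × 1.2907 ≈ 142.622 mcg/mL.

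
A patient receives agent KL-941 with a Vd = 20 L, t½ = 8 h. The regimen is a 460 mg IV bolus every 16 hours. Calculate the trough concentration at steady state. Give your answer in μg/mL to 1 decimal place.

7.7 μg/mL

τ = 16 h = 2 half-lives, so f = (1/2)^2 = 0.25.
Accumulation ratio R = 1/(1 − f) = 1/0.75 = 4/3.
Single-dose peak C₀ = D/Vd = 460/20 = 23 μg/mL.
Steady-state peak Cmax,ss = C₀·R = 23 × 4/3 ≈ 30.667 μg/mL.
Steady-state trough Cmin,ss = Cmax,ss·f ≈ 30.667 × 0.25 ≈ 7.667 μg/mL.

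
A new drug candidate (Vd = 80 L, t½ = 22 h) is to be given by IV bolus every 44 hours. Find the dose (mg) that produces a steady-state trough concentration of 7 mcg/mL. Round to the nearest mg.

τ/t½ = 44/22 ≈ 2, so f = (1/2)^(44/22) ≈ 0.250000.
Cmin,ss = (D/Vd)·f/(1−f), so D = Cmin,ss·Vd·(1−f)/f.
D = 7 × 80 × (1−f)/f ≈ 7 × 80 × 3.00000 ≈ 1680.00 mg.

1680 mg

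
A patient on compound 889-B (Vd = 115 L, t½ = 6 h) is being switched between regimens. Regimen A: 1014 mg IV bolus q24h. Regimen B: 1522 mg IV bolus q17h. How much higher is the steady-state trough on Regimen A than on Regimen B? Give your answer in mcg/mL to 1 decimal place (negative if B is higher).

-1.6 mcg/mL

Regimen A: f = (1/2)^(24/6) ≈ 0.0625; Cmin,ss = (1014/115)·f/(1−f) ≈ 0.588 mcg/mL.
Regimen B: f = (1/2)^(17/6) ≈ 0.1403; Cmin,ss = (1522/115)·f/(1−f) ≈ 2.160 mcg/mL.
Difference ≈ 0.588 − 2.160 ≈ -1.572 mcg/mL.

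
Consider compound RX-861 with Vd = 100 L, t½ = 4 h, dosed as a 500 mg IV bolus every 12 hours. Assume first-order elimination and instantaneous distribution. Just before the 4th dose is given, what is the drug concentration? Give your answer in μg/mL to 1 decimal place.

0.7 μg/mL

f = (1/2)^(τ/t½) = (1/2)^(12/4) ≈ 0.1250.
C₀ = D/Vd = 500/100 ≈ 5.000 μg/mL.
Before the 4th dose, 3 doses have been given. Superposition: Cmin = C₀·(f + f² + … + f^3).
≈ 5.000 × (0.1250 + 0.0156 + 0.0020) ≈ 5.000 × 0.1426 ≈ 0.713 μg/mL.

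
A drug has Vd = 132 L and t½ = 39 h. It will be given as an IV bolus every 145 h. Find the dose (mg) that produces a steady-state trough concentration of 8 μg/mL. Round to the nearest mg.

τ/t½ = 145/39 ≈ 3.7179, so f = (1/2)^(145/39) ≈ 0.075995.
Cmin,ss = (D/Vd)·f/(1−f), so D = Cmin,ss·Vd·(1−f)/f.
D = 8 × 132 × (1−f)/f ≈ 8 × 132 × 12.15876 ≈ 12839.65 mg.

12840 mg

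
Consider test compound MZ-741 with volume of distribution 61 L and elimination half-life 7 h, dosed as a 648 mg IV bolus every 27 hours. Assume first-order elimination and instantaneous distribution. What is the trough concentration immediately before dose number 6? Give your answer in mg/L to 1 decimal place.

0.8 mg/L

f = (1/2)^(τ/t½) = (1/2)^(27/7) ≈ 0.0690.
C₀ = D/Vd = 648/61 ≈ 10.623 mg/L.
Before the 6th dose, 5 doses have been given. Superposition: Cmin = C₀·(f + f² + … + f^5).
≈ 10.623 × (0.0690 + 0.0048 + 0.0003 + 0.0000 + 0.0000) ≈ 10.623 × 0.0741 ≈ 0.787 mg/L.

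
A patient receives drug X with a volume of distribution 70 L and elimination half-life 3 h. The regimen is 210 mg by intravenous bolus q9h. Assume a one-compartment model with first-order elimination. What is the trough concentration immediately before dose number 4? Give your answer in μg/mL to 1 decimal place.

f = (1/2)^(τ/t½) = (1/2)^(9/3) ≈ 0.1250.
C₀ = D/Vd = 210/70 ≈ 3.000 μg/mL.
Before the 4th dose, 3 doses have been given. Superposition: Cmin = C₀·(f + f² + … + f^3).
≈ 3.000 × (0.1250 + 0.0156 + 0.0020) ≈ 3.000 × 0.1426 ≈ 0.428 μg/mL.

0.4 μg/mL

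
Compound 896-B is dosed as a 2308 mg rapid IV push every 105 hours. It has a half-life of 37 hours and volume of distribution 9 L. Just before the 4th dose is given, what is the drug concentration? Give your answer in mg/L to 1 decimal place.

f = (1/2)^(τ/t½) = (1/2)^(105/37) ≈ 0.1399.
C₀ = D/Vd = 2308/9 ≈ 256.444 mg/L.
Before the 4th dose, 3 doses have been given. Superposition: Cmin = C₀·(f + f² + … + f^3).
≈ 256.444 × (0.1399 + 0.0196 + 0.0027) ≈ 256.444 × 0.1622 ≈ 41.595 mg/L.

41.6 mg/L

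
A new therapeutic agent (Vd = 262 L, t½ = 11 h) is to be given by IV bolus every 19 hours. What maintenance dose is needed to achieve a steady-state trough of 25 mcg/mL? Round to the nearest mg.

15137 mg

τ/t½ = 19/11 ≈ 1.7273, so f = (1/2)^(19/11) ≈ 0.302022.
Cmin,ss = (D/Vd)·f/(1−f), so D = Cmin,ss·Vd·(1−f)/f.
D = 25 × 262 × (1−f)/f ≈ 25 × 262 × 2.31102 ≈ 15137.18 mg.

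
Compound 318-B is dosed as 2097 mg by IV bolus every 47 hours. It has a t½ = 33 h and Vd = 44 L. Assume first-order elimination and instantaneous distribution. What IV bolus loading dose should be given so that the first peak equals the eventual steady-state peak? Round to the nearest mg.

3342 mg

f = (1/2)^(47/33) ≈ 0.372615; accumulation ratio R = 1/(1−f) ≈ 1.59392.
Loading dose to hit Cmax,ss on first dose: D_load = D_maint·R ≈ 2097 × 1.59392 ≈ 3342.45 mg.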